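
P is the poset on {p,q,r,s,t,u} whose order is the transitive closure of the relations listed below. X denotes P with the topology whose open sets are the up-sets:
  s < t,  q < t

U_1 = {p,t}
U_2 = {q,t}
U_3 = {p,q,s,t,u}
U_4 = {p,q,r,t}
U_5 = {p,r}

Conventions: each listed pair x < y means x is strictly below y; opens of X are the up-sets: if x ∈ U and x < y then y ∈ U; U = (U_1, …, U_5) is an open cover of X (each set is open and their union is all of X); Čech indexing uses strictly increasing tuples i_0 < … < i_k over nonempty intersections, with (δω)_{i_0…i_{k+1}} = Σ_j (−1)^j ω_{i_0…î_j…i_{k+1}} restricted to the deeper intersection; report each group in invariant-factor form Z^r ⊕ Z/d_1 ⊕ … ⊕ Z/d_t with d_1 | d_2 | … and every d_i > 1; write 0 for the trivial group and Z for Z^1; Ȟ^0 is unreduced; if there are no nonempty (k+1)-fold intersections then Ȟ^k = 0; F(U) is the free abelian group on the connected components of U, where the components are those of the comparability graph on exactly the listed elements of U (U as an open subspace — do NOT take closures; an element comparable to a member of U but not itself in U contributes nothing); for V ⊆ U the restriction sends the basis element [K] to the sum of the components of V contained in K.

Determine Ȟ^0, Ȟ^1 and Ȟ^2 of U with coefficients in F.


nonempty overlaps:
  U12={t} U13={p,t} U14={p,t} U15={p} U23={q,t} U24={q,t} U34={p,q,t} U35={p} U45={p,r}
  U123={t} U124={t} U134={p,t} U135={p} U145={p} U234={q,t} U345={p}
  U1234={t} U1345={p}
components per intersection:
  U1: {p} {t}
  U2: {q,t}
  U3: {p} {q,s,t} {u}
  U4: {p} {q,t} {r}
  U5: {p} {r}
  U12: {t}
  U13: {p} {t}
  U14: {p} {t}
  U15: {p}
  U23: {q,t}
  U24: {q,t}
  U34: {p} {q,t}
  U35: {p}
  U45: {p} {r}
  U123: {t}
  U124: {t}
  U134: {p} {t}
  U135: {p}
  U145: {p}
  U234: {q,t}
  U345: {p}
  U1234: {t}
  U1345: {p}
C dims 11,13,8,2; δ0: rk 7, SNF 1^7; δ1: rk 6, SNF 1^6; δ2: rk 2, SNF 1^2
degree 0: 11−7−0 = 4 → Ȟ^0 ≅ Z^4
degree 1: 13−6−7 = 0 → Ȟ^1 ≅ 0
degree 2: 8−2−6 = 0 → Ȟ^2 ≅ 0

Ȟ^0 ≅ Z^4, Ȟ^1 ≅ 0 and Ȟ^2 ≅ 0


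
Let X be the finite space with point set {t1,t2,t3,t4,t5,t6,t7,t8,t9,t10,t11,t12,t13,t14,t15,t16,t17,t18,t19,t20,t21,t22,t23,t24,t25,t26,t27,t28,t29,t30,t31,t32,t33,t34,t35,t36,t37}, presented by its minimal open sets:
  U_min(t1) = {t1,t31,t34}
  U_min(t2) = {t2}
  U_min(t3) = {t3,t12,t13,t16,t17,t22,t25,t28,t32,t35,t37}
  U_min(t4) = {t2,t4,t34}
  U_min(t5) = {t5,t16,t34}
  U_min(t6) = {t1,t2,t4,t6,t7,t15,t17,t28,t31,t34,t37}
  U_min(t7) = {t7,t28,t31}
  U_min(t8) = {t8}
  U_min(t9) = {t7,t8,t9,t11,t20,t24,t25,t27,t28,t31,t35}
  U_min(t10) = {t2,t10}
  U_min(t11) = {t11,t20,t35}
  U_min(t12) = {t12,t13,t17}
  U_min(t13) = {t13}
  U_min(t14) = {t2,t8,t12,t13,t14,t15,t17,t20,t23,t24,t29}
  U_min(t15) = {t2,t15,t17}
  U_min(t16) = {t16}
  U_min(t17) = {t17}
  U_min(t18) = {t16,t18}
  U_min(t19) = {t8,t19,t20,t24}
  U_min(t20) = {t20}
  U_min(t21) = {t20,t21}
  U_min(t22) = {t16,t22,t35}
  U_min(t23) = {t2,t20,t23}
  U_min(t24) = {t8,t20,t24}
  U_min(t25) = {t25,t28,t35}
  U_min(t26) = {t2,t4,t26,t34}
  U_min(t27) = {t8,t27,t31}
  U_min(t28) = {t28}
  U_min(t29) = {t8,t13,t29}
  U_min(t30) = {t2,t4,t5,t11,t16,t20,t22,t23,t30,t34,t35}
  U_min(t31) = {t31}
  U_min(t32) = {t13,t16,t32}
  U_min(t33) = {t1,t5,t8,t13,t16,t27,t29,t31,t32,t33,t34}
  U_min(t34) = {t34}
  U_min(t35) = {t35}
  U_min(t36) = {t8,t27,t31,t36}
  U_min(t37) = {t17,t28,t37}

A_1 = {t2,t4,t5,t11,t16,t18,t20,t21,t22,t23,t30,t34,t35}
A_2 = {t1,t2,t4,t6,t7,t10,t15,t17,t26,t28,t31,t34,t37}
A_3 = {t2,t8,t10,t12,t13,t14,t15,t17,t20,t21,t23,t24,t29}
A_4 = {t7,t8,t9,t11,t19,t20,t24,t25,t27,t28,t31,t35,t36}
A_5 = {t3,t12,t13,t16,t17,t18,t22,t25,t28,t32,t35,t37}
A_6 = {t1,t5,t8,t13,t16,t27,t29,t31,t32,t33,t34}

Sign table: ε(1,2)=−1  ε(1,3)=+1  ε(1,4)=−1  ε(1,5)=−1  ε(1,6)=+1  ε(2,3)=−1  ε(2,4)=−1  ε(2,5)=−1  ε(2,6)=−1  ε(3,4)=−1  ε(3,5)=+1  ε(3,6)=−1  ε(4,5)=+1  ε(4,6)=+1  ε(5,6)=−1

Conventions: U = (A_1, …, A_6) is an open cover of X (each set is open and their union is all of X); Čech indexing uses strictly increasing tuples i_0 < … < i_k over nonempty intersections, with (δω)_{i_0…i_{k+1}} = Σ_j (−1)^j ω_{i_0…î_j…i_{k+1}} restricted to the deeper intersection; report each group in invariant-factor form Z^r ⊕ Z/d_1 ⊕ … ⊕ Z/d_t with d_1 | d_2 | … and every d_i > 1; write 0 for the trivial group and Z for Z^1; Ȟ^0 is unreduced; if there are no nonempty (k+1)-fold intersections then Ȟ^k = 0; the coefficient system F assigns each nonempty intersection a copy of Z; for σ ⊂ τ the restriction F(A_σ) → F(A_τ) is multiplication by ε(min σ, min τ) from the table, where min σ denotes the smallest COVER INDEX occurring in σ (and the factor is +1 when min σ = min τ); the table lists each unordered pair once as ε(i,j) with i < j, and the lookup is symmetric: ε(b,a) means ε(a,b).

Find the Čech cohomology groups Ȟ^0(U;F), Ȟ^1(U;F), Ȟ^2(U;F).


Ȟ^0 = 0, Ȟ^1 = Z/2 and Ȟ^2 = Z

intersection data:
  A12={t2,t4,t34} A13={t2,t20,t21,t23} A14={t11,t20,t35} A15={t16,t18,t22,t35} A16={t5,t16,t34} A23={t2,t10,t15,t17} A24={t7,t28,t31} A25={t17,t28,t37} A26={t1,t31,t34} A34={t8,t20,t24} A35={t12,t13,t17} A36={t8,t13,t29} A45={t25,t28,t35} A46={t8,t27,t31} A56={t13,t16,t32}
  A123={t2} A126={t34} A134={t20} A145={t35} A156={t16} A235={t17} A245={t28} A246={t31} A346={t8} A356={t13}
C dims 6,15,10; δ0: rk 6, SNF 1^5·2; δ1: rk 9, SNF 1^9
Ȟ^0 = (6 − 6) − 0 = 0, so Ȟ^0 ≅ 0
Ȟ^1 = (15 − 9) − 6 = 0 plus torsion [2], so Ȟ^1 ≅ Z/2
Ȟ^2 = (10 − 0) − 9 = 1, so Ȟ^2 ≅ Z


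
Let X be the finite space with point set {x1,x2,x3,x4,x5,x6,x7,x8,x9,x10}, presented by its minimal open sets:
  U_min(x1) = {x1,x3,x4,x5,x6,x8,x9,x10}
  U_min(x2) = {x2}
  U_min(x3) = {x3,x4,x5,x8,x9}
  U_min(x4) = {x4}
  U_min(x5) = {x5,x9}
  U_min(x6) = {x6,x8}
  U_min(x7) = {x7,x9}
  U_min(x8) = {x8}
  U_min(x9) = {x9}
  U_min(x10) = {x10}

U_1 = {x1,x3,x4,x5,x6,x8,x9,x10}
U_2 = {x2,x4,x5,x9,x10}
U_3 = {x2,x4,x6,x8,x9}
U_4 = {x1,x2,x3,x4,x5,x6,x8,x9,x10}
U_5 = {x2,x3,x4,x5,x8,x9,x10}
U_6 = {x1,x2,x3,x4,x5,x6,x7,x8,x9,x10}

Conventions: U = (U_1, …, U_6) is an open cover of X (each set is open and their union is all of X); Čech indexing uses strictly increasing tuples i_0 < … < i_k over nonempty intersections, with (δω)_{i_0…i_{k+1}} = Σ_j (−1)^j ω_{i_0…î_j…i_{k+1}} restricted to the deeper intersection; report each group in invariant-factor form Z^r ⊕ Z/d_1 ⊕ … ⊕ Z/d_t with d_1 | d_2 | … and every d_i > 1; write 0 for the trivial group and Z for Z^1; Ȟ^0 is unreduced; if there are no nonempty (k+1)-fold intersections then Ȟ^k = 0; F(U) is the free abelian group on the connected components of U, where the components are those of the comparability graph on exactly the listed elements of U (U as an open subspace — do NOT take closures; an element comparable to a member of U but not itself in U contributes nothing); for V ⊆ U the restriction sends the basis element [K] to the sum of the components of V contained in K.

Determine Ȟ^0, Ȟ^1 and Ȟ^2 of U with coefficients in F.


Ȟ^0 ≅ Z^2,  Ȟ^1 ≅ 0,  Ȟ^2 ≅ 0

cover nerve:
  U12={x4,x5,x9,x10} U13={x4,x6,x8,x9} U14={x1,x3,x4,x5,x6,x8,x9,x10} U15={x3,x4,x5,x8,x9,x10} U16={x1,x3,x4,x5,x6,x8,x9,x10} U23={x2,x4,x9} U24={x2,x4,x5,x9,x10} U25={x2,x4,x5,x9,x10} U26={x2,x4,x5,x9,x10} U34={x2,x4,x6,x8,x9} U35={x2,x4,x8,x9} U36={x2,x4,x6,x8,x9} U45={x2,x3,x4,x5,x8,x9,x10} U46={x1,x2,x3,x4,x5,x6,x8,x9,x10} U56={x2,x3,x4,x5,x8,x9,x10}
  U123={x4,x9} U124={x4,x5,x9,x10} U125={x4,x5,x9,x10} U126={x4,x5,x9,x10} U134={x4,x6,x8,x9} U135={x4,x8,x9} U136={x4,x6,x8,x9} U145={x3,x4,x5,x8,x9,x10} U146={x1,x3,x4,x5,x6,x8,x9,x10} U156={x3,x4,x5,x8,x9,x10} U234={x2,x4,x9} U235={x2,x4,x9} U236={x2,x4,x9} U245={x2,x4,x5,x9,x10} U246={x2,x4,x5,x9,x10} U256={x2,x4,x5,x9,x10} U345={x2,x4,x8,x9} U346={x2,x4,x6,x8,x9} U356={x2,x4,x8,x9} U456={x2,x3,x4,x5,x8,x9,x10}
  U1234={x4,x9} U1235={x4,x9} U1236={x4,x9} U1245={x4,x5,x9,x10} U1246={x4,x5,x9,x10} U1256={x4,x5,x9,x10} U1345={x4,x8,x9} U1346={x4,x6,x8,x9} U1356={x4,x8,x9} U1456={x3,x4,x5,x8,x9,x10} U2345={x2,x4,x9} U2346={x2,x4,x9} U2356={x2,x4,x9} U2456={x2,x4,x5,x9,x10} U3456={x2,x4,x8,x9}
  U12345={x4,x9} U12346={x4,x9} U12356={x4,x9} U12456={x4,x5,x9,x10} U13456={x4,x8,x9} U23456={x2,x4,x9}
  U123456={x4,x9}
components per intersection:
  U1: {x1,x3,x4,x5,x6,x8,x9,x10}
  U2: {x2} {x4} {x5,x9} {x10}
  U3: {x2} {x4} {x6,x8} {x9}
  U4: {x1,x3,x4,x5,x6,x8,x9,x10} {x2}
  U5: {x2} {x3,x4,x5,x8,x9} {x10}
  U6: {x1,x3,x4,x5,x6,x7,x8,x9,x10} {x2}
  U12: {x4} {x5,x9} {x10}
  U13: {x4} {x6,x8} {x9}
  U14: {x1,x3,x4,x5,x6,x8,x9,x10}
  U15: {x3,x4,x5,x8,x9} {x10}
  U16: {x1,x3,x4,x5,x6,x8,x9,x10}
  U23: {x2} {x4} {x9}
  U24: {x2} {x4} {x5,x9} {x10}
  U25: {x2} {x4} {x5,x9} {x10}
  U26: {x2} {x4} {x5,x9} {x10}
  U34: {x2} {x4} {x6,x8} {x9}
  U35: {x2} {x4} {x8} {x9}
  U36: {x2} {x4} {x6,x8} {x9}
  U45: {x2} {x3,x4,x5,x8,x9} {x10}
  U46: {x1,x3,x4,x5,x6,x8,x9,x10} {x2}
  U56: {x2} {x3,x4,x5,x8,x9} {x10}
  U123: {x4} {x9}
  U124: {x4} {x5,x9} {x10}
  U125: {x4} {x5,x9} {x10}
  U126: {x4} {x5,x9} {x10}
  U134: {x4} {x6,x8} {x9}
  U135: {x4} {x8} {x9}
  U136: {x4} {x6,x8} {x9}
  U145: {x3,x4,x5,x8,x9} {x10}
  U146: {x1,x3,x4,x5,x6,x8,x9,x10}
  U156: {x3,x4,x5,x8,x9} {x10}
  U234: {x2} {x4} {x9}
  U235: {x2} {x4} {x9}
  U236: {x2} {x4} {x9}
  U245: {x2} {x4} {x5,x9} {x10}
  U246: {x2} {x4} {x5,x9} {x10}
  U256: {x2} {x4} {x5,x9} {x10}
  U345: {x2} {x4} {x8} {x9}
  U346: {x2} {x4} {x6,x8} {x9}
  U356: {x2} {x4} {x8} {x9}
  U456: {x2} {x3,x4,x5,x8,x9} {x10}
  U1234: {x4} {x9}
  U1235: {x4} {x9}
  U1236: {x4} {x9}
  U1245: {x4} {x5,x9} {x10}
  U1246: {x4} {x5,x9} {x10}
  U1256: {x4} {x5,x9} {x10}
  U1345: {x4} {x8} {x9}
  U1346: {x4} {x6,x8} {x9}
  U1356: {x4} {x8} {x9}
  U1456: {x3,x4,x5,x8,x9} {x10}
  U2345: {x2} {x4} {x9}
  U2346: {x2} {x4} {x9}
  U2356: {x2} {x4} {x9}
  U2456: {x2} {x4} {x5,x9} {x10}
  U3456: {x2} {x4} {x8} {x9}
  U12345: {x4} {x9}
  U12346: {x4} {x9}
  U12356: {x4} {x9}
  U12456: {x4} {x5,x9} {x10}
  U13456: {x4} {x8} {x9}
  U23456: {x2} {x4} {x9}
  U123456: {x4} {x9}
C dims 16,45,61,43; δ0: rk 14, SNF 1^14; δ1: rk 31, SNF 1^31; δ2: rk 30, SNF 1^30
Ȟ^0: (16−14)−0=2 ⇒ Z^2
Ȟ^1: (45−31)−14=0 ⇒ 0
Ȟ^2: (61−30)−31=0 ⇒ 0


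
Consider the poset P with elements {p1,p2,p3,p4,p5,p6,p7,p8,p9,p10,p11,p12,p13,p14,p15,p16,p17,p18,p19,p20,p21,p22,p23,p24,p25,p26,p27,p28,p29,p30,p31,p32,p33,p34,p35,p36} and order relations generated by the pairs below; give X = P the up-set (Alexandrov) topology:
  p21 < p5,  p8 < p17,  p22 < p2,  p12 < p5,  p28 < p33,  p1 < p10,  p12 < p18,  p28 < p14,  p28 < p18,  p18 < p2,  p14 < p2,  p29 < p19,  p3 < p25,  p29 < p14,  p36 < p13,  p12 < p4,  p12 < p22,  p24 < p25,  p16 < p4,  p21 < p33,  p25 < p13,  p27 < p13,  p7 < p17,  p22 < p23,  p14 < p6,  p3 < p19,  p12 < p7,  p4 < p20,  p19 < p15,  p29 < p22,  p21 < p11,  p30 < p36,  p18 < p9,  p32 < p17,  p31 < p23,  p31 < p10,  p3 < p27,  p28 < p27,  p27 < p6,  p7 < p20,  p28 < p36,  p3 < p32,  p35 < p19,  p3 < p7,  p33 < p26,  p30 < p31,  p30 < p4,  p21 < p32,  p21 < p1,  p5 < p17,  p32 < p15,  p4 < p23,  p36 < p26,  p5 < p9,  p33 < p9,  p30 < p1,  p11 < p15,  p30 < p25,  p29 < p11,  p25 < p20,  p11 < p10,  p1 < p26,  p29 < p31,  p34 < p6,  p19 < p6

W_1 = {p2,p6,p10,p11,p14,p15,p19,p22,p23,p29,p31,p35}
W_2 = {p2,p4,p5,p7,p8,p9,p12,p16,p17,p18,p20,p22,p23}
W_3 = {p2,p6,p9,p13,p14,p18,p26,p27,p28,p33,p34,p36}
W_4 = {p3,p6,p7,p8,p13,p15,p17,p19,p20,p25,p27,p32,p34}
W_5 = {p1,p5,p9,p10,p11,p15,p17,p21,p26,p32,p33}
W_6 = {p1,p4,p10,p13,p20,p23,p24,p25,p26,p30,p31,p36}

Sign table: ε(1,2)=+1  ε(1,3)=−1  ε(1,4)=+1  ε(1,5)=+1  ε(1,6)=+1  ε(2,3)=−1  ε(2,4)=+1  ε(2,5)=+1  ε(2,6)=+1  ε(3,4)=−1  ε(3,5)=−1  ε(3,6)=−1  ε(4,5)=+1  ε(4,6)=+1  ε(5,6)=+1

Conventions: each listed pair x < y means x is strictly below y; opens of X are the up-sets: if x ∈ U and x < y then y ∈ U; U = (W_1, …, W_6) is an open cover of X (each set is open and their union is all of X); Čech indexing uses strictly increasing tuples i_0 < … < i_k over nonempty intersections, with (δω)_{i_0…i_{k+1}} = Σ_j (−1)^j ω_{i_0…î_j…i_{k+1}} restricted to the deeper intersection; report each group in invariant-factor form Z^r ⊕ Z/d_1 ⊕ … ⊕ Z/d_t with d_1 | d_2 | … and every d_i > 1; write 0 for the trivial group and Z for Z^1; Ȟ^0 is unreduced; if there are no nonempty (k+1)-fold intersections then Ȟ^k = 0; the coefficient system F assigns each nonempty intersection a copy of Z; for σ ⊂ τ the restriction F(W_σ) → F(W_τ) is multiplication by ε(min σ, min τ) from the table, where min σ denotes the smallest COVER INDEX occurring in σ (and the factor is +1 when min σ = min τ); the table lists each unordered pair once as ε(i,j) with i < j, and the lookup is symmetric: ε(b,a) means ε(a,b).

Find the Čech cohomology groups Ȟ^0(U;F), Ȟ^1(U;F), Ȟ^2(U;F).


nerve of the cover:
  W12={p2,p22,p23} W13={p2,p6,p14} W14={p6,p15,p19} W15={p10,p11,p15} W16={p10,p23,p31} W23={p2,p9,p18} W24={p7,p8,p17,p20} W25={p5,p9,p17} W26={p4,p20,p23} W34={p6,p13,p27,p34} W35={p9,p26,p33} W36={p13,p26,p36} W45={p15,p17,p32} W46={p13,p20,p25} W56={p1,p10,p26}
  W123={p2} W126={p23} W134={p6} W145={p15} W156={p10} W235={p9} W245={p17} W246={p20} W346={p13} W356={p26}
C dims 6,15,10; δ0: rk 5, SNF 1^5; δ1: rk 10, SNF 1^9·2
Ȟ^0 = (6 − 5) − 0 = 1, so Ȟ^0 ≅ Z
Ȟ^1 = (15 − 10) − 5 = 0, so Ȟ^1 ≅ 0
Ȟ^2 = (10 − 0) − 10 = 0 plus torsion [2], so Ȟ^2 ≅ Z/2

Ȟ^0(U;F) ≅ Z,  Ȟ^1(U;F) ≅ 0,  Ȟ^2(U;F) ≅ Z/2


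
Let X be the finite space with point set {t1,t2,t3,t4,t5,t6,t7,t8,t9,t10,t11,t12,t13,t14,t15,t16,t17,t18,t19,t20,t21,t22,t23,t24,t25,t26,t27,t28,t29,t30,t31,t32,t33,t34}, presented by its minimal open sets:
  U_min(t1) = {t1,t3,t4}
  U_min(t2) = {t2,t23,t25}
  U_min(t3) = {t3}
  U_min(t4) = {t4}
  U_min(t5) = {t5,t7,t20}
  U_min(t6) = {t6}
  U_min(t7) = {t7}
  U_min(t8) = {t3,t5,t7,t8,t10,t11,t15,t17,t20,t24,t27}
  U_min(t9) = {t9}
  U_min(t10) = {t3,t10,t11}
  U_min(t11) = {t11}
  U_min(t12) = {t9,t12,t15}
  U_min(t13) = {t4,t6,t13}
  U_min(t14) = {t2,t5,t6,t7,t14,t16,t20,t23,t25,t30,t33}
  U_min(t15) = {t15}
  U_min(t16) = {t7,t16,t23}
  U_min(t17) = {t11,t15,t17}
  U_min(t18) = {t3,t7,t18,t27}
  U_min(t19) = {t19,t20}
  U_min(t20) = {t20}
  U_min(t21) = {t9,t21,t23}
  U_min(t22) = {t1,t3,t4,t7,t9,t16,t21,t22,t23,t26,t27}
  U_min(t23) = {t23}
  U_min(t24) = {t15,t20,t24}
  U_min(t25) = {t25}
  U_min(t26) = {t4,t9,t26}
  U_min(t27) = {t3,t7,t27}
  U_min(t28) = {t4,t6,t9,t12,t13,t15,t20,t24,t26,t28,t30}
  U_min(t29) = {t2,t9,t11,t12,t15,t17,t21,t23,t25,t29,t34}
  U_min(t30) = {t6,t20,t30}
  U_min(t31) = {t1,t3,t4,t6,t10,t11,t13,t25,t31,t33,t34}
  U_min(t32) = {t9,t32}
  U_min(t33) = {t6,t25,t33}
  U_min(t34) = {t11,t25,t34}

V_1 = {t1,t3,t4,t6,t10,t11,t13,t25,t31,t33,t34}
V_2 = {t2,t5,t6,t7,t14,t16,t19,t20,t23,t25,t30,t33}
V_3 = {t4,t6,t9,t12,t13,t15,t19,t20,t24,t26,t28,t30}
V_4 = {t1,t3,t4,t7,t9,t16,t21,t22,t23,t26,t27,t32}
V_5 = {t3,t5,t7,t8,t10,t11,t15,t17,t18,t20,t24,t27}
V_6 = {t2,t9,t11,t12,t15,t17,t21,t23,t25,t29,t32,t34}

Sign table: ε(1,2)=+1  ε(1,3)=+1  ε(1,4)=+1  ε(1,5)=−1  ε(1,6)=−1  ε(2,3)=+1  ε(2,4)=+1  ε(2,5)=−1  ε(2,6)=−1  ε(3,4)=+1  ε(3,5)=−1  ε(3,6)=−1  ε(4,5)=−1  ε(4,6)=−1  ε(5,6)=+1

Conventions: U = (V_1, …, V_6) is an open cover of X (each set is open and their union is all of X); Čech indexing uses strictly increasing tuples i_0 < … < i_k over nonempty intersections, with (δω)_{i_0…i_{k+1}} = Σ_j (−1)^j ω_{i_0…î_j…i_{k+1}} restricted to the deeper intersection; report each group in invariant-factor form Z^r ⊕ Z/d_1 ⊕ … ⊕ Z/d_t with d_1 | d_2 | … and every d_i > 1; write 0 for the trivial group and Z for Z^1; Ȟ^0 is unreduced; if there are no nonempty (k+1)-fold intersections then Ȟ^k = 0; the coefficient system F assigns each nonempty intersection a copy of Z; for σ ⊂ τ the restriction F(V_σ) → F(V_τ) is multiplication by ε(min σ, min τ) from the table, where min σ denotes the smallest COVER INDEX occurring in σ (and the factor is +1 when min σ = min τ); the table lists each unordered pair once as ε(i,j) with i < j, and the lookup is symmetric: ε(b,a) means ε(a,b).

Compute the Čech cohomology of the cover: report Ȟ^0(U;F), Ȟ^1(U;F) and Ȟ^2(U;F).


Ȟ^0(U;F) ≅ Z; Ȟ^1(U;F) ≅ 0; Ȟ^2(U;F) ≅ Z/2

intersection data:
  V12={t6,t25,t33} V13={t4,t6,t13} V14={t1,t3,t4} V15={t3,t10,t11} V16={t11,t25,t34} V23={t6,t19,t20,t30} V24={t7,t16,t23} V25={t5,t7,t20} V26={t2,t23,t25} V34={t4,t9,t26} V35={t15,t20,t24} V36={t9,t12,t15} V45={t3,t7,t27} V46={t9,t21,t23,t32} V56={t11,t15,t17}
  V123={t6} V126={t25} V134={t4} V145={t3} V156={t11} V235={t20} V245={t7} V246={t23} V346={t9} V356={t15}
C dims 6,15,10; δ0: rk 5, SNF 1^5; δ1: rk 10, SNF 1^9·2
Ȟ^0 = (6 − 5) − 0 = 1, so Ȟ^0 ≅ Z
Ȟ^1 = (15 − 10) − 5 = 0, so Ȟ^1 ≅ 0
Ȟ^2 = (10 − 0) − 10 = 0 plus torsion [2], so Ȟ^2 ≅ Z/2


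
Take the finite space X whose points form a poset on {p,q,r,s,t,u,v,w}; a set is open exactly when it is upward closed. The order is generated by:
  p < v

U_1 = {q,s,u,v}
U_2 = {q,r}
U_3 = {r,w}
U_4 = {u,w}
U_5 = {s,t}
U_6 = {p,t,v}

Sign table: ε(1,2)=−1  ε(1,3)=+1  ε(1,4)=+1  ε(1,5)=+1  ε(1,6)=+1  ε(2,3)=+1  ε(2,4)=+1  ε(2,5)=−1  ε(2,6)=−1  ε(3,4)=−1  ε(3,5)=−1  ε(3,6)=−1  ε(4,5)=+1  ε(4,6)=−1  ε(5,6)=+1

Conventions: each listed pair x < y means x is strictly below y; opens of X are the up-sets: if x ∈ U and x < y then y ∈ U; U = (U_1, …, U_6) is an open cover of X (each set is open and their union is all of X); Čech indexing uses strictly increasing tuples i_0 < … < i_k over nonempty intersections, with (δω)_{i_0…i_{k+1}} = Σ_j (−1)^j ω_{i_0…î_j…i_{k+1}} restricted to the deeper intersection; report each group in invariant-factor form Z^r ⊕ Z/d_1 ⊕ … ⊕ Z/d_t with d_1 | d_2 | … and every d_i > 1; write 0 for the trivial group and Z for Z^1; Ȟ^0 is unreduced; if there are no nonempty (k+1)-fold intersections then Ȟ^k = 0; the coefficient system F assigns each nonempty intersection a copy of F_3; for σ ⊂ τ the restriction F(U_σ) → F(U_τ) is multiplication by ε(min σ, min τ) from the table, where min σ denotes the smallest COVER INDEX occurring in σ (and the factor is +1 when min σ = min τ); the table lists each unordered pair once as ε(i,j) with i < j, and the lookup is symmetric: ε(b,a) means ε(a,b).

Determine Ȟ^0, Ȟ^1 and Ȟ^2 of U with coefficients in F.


nerve of the cover:
  U12={q} U14={u} U15={s} U16={v} U23={r} U34={w} U56={t}
C dims 6,7; δ0: rk_F3 5
Ȟ^0 = (6 − 5) − 0 = 1, so Ȟ^0 ≅ Z/3
Ȟ^1 = (7 − 0) − 5 = 2, so Ȟ^1 ≅ Z/3 ⊕ Z/3
Ȟ^2 = (0 − 0) − 0 = 0, so Ȟ^2 ≅ 0

Ȟ^0(U;F) ≅ Z/3, Ȟ^1(U;F) ≅ Z/3 ⊕ Z/3, Ȟ^2(U;F) ≅ 0


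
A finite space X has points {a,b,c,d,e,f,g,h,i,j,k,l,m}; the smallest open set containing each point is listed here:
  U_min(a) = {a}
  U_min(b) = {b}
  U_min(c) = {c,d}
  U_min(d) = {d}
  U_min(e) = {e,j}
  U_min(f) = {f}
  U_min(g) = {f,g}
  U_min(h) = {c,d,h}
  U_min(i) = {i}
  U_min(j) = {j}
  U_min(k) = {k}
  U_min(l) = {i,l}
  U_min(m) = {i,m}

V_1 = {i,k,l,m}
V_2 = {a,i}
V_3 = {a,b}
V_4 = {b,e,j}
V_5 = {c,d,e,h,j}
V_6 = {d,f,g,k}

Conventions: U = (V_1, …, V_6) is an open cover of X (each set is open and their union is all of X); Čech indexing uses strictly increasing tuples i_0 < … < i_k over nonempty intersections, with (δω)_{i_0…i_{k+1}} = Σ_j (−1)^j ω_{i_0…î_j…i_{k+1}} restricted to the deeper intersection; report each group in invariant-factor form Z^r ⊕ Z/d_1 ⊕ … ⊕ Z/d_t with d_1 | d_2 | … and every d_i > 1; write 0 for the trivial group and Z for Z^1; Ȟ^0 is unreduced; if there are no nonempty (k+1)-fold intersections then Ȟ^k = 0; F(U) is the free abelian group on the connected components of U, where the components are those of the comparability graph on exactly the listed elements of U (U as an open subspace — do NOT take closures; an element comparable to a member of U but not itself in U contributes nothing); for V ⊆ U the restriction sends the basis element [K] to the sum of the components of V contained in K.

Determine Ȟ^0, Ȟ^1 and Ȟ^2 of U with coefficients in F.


Ȟ^0 = Z^7, Ȟ^1 = 0 and Ȟ^2 = 0

nerve of the cover:
  V12={i} V16={k} V23={a} V34={b} V45={e,j} V56={d}
components per intersection:
  V1: {i,l,m} {k}
  V2: {a} {i}
  V3: {a} {b}
  V4: {b} {e,j}
  V5: {c,d,h} {e,j}
  V6: {d} {f,g} {k}
  V12: {i}
  V16: {k}
  V23: {a}
  V34: {b}
  V45: {e,j}
  V56: {d}
C dims 13,6; δ0: rk 6, SNF 1^6
Ȟ^0 = (13 − 6) − 0 = 7, so Ȟ^0 ≅ Z^7
Ȟ^1 = (6 − 0) − 6 = 0, so Ȟ^1 ≅ 0
Ȟ^2 = (0 − 0) − 0 = 0, so Ȟ^2 ≅ 0


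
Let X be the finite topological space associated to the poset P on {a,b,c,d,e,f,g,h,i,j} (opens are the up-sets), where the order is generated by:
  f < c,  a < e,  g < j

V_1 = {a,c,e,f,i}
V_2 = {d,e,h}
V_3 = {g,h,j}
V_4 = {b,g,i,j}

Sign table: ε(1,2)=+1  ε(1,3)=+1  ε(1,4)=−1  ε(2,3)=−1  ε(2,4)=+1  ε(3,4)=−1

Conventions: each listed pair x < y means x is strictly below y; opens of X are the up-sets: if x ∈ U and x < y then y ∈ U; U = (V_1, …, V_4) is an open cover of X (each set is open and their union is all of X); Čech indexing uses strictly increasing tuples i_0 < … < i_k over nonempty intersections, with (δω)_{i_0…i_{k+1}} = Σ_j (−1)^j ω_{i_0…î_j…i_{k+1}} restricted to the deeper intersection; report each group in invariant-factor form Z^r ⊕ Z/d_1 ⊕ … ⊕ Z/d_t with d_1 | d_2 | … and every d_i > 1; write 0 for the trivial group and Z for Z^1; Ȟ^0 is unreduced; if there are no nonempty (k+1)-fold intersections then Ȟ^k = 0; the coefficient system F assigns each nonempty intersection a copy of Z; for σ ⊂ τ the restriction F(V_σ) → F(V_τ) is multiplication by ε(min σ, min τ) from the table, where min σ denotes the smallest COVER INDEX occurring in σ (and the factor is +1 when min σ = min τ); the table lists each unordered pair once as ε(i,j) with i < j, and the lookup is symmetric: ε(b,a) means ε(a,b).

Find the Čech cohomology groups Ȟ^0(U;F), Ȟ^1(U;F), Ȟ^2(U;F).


Ȟ^0 = 0, Ȟ^1 = Z/2 and Ȟ^2 = 0

nerve of the cover:
  V12={e} V14={i} V23={h} V34={g,j}
C dims 4,4; δ0: rk 4, SNF 1^3·2
Ȟ^0 = (4 − 4) − 0 = 0, so Ȟ^0 ≅ 0
Ȟ^1 = (4 − 0) − 4 = 0 plus torsion [2], so Ȟ^1 ≅ Z/2
Ȟ^2 = (0 − 0) − 0 = 0, so Ȟ^2 ≅ 0


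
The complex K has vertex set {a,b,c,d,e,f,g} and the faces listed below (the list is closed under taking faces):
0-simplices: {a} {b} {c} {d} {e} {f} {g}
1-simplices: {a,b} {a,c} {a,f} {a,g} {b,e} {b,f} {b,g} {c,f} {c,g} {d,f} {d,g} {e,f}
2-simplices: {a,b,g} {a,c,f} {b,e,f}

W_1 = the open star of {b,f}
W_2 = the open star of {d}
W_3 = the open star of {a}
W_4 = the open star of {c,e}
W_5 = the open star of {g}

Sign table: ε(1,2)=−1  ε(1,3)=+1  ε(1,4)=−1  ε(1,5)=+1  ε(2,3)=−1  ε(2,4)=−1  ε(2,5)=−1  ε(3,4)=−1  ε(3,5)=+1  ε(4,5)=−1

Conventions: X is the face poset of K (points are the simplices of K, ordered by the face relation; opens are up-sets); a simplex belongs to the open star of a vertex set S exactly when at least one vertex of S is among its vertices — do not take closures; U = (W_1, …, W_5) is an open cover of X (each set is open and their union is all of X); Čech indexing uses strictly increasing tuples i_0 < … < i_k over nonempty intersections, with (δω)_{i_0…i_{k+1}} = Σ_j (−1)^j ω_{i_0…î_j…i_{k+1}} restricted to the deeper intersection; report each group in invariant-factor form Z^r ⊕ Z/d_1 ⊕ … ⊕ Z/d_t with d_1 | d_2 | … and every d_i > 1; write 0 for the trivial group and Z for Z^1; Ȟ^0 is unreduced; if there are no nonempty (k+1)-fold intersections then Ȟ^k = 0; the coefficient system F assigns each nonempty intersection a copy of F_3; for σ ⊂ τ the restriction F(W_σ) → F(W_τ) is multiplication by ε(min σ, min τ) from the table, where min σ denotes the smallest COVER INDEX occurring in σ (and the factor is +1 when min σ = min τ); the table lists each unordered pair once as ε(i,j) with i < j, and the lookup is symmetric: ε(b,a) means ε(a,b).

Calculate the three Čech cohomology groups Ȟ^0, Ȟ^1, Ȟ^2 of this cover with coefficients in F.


cover nerve:
  W1={{b},{f},{a,b},{a,f},{b,e},{b,f},{b,g},{c,f},{d,f},{e,f},{a,b,g},{a,c,f},{b,e,f}} W2={{d},{d,f},{d,g}} W3={{a},{a,b},{a,c},{a,f},{a,g},{a,b,g},{a,c,f}} W4={{c},{e},{a,c},{b,e},{c,f},{c,g},{e,f},{a,c,f},{b,e,f}} W5={{g},{a,g},{b,g},{c,g},{d,g},{a,b,g}}
  W12={{d,f}} W13={{a,b},{a,f},{a,b,g},{a,c,f}} W14={{b,e},{c,f},{e,f},{a,c,f},{b,e,f}} W15={{b,g},{a,b,g}} W25={{d,g}} W34={{a,c},{a,c,f}} W35={{a,g},{a,b,g}} W45={{c,g}}
  W134={{a,c,f}} W135={{a,b,g}}
C dims 5,8,2; δ0: rk_F3 4; δ1: rk_F3 2
Ȟ^0: (5−4)−0=1 ⇒ Z/3
Ȟ^1: (8−2)−4=2 ⇒ Z/3 ⊕ Z/3
Ȟ^2: (2−0)−2=0 ⇒ 0

Ȟ^0(U;F) ≅ Z/3; Ȟ^1(U;F) ≅ Z/3 ⊕ Z/3; Ȟ^2(U;F) ≅ 0


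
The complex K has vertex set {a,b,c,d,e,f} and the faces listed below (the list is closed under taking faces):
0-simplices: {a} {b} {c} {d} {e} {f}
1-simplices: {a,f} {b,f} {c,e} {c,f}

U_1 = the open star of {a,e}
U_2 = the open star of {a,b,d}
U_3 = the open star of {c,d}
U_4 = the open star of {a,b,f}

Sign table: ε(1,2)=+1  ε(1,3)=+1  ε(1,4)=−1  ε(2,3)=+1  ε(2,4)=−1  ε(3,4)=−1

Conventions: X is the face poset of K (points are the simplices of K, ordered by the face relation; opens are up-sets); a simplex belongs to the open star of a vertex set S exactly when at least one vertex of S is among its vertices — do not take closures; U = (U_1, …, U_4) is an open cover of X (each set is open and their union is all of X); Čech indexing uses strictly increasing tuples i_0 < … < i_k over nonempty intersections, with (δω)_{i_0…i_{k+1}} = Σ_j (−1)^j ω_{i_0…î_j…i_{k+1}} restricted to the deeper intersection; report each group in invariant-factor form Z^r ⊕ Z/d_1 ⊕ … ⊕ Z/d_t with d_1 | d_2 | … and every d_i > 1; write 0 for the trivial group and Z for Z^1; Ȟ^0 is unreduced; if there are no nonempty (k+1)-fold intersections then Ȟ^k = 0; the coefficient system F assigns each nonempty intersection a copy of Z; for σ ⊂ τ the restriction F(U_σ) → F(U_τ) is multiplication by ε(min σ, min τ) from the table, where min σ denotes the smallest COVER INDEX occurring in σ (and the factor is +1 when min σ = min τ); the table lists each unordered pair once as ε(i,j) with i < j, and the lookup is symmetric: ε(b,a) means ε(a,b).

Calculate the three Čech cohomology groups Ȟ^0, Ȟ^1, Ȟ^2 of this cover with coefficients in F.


nerve simplices:
  U1={{a},{e},{a,f},{c,e}} U2={{a},{b},{d},{a,f},{b,f}} U3={{c},{d},{c,e},{c,f}} U4={{a},{b},{f},{a,f},{b,f},{c,f}}
  U12={{a},{a,f}} U13={{c,e}} U14={{a},{a,f}} U23={{d}} U24={{a},{b},{a,f},{b,f}} U34={{c,f}}
  U124={{a},{a,f}}
C dims 4,6,1; δ0: rk 3, SNF 1^3; δ1: rk 1, SNF 1^1
degree 0: 4−3−0 = 1 → Ȟ^0 ≅ Z
degree 1: 6−1−3 = 2 → Ȟ^1 ≅ Z^2
degree 2: 1−0−1 = 0 → Ȟ^2 ≅ 0

Ȟ^0 ≅ Z, Ȟ^1 ≅ Z^2 and Ȟ^2 ≅ 0


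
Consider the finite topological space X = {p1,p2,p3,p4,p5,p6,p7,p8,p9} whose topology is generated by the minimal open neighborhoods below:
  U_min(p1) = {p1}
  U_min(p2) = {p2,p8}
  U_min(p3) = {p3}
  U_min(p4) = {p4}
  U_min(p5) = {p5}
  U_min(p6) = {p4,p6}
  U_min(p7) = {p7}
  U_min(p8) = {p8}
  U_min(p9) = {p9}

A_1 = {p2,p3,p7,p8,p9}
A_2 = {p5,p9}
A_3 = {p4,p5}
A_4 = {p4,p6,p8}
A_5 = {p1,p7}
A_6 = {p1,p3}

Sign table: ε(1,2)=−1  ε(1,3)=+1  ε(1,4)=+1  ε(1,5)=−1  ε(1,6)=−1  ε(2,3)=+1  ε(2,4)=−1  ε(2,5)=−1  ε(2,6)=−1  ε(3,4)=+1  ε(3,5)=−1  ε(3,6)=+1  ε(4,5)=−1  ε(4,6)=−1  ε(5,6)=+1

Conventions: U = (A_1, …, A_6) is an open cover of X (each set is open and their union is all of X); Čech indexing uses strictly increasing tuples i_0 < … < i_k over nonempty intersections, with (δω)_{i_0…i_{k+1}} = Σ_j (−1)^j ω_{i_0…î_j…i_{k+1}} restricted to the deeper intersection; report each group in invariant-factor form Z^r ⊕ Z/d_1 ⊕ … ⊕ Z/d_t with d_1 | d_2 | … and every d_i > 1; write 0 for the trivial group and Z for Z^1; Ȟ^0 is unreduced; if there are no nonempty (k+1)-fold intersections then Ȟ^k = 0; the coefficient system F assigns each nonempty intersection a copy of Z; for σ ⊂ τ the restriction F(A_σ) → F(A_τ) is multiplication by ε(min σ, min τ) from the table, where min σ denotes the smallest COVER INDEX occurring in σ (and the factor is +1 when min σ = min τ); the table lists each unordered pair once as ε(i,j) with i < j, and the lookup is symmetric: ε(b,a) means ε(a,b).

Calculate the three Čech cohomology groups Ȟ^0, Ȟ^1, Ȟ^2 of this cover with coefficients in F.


Ȟ^0 = 0, Ȟ^1 = Z ⊕ Z/2 and Ȟ^2 = 0

nerve of the cover:
  A12={p9} A14={p8} A15={p7} A16={p3} A23={p5} A34={p4} A56={p1}
C dims 6,7; δ0: rk 6, SNF 1^5·2
Ȟ^0 = (6 − 6) − 0 = 0, so Ȟ^0 ≅ 0
Ȟ^1 = (7 − 0) − 6 = 1 plus torsion [2], so Ȟ^1 ≅ Z ⊕ Z/2
Ȟ^2 = (0 − 0) − 0 = 0, so Ȟ^2 ≅ 0


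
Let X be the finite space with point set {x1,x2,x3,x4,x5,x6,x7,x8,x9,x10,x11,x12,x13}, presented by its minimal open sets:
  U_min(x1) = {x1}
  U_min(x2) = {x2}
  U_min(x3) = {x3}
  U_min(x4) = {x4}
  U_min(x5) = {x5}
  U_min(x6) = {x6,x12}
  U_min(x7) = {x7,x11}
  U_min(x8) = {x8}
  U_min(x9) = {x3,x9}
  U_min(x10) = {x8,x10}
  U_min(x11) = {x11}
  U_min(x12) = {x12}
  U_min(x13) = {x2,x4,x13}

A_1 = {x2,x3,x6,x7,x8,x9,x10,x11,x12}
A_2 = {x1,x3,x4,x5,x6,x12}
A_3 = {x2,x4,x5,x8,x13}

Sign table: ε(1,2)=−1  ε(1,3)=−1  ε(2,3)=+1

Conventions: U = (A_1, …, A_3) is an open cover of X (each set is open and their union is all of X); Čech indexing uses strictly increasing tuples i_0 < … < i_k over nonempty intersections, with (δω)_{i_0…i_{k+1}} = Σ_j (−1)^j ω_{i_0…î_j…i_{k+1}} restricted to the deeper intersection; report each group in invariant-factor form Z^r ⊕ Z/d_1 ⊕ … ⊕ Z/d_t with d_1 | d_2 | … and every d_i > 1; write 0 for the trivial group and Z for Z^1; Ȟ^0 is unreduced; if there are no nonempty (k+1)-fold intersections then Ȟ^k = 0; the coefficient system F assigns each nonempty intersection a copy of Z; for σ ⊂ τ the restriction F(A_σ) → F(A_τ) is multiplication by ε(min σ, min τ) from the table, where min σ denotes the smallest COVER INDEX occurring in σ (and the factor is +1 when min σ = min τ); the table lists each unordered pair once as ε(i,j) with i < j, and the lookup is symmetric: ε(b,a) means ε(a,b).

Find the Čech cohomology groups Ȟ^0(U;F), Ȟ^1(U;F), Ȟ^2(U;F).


intersection data:
  A12={x3,x6,x12} A13={x2,x8} A23={x4,x5}
C dims 3,3; δ0: rk 2, SNF 1^2
Ȟ^0 = (3 − 2) − 0 = 1, so Ȟ^0 ≅ Z
Ȟ^1 = (3 − 0) − 2 = 1, so Ȟ^1 ≅ Z
Ȟ^2 = (0 − 0) − 0 = 0, so Ȟ^2 ≅ 0

Ȟ^0(U;F) ≅ Z,  Ȟ^1(U;F) ≅ Z,  Ȟ^2(U;F) ≅ 0


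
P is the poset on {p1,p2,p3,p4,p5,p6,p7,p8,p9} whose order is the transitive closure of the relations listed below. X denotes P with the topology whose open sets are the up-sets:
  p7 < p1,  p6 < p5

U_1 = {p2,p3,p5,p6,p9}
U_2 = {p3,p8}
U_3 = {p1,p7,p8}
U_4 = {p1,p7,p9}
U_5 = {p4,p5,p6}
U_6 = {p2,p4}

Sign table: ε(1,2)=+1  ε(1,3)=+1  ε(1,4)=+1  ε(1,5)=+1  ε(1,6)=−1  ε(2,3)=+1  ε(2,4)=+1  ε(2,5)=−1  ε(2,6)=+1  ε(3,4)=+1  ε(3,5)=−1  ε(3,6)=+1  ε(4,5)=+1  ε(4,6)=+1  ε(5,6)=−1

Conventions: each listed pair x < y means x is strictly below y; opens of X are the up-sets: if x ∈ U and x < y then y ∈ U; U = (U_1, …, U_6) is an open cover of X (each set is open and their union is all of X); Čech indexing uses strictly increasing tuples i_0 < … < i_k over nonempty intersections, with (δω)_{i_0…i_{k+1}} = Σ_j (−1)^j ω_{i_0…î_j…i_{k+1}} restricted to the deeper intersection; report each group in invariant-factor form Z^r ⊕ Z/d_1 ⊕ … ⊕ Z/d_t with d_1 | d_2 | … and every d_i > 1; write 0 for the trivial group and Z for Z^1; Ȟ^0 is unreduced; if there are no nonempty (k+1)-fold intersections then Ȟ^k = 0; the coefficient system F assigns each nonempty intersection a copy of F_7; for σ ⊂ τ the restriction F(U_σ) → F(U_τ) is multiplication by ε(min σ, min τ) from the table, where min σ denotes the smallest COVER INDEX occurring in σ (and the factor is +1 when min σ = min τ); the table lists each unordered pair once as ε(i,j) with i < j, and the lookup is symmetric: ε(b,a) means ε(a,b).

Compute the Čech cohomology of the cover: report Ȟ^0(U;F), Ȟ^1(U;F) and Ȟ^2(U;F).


cover nerve:
  U12={p3} U14={p9} U15={p5,p6} U16={p2} U23={p8} U34={p1,p7} U56={p4}
C dims 6,7; δ0: rk_F7 5
Ȟ^0: (6−5)−0=1 ⇒ Z/7
Ȟ^1: (7−0)−5=2 ⇒ Z/7 ⊕ Z/7
Ȟ^2: (0−0)−0=0 ⇒ 0

Ȟ^0 ≅ Z/7,  Ȟ^1 ≅ Z/7 ⊕ Z/7,  Ȟ^2 ≅ 0


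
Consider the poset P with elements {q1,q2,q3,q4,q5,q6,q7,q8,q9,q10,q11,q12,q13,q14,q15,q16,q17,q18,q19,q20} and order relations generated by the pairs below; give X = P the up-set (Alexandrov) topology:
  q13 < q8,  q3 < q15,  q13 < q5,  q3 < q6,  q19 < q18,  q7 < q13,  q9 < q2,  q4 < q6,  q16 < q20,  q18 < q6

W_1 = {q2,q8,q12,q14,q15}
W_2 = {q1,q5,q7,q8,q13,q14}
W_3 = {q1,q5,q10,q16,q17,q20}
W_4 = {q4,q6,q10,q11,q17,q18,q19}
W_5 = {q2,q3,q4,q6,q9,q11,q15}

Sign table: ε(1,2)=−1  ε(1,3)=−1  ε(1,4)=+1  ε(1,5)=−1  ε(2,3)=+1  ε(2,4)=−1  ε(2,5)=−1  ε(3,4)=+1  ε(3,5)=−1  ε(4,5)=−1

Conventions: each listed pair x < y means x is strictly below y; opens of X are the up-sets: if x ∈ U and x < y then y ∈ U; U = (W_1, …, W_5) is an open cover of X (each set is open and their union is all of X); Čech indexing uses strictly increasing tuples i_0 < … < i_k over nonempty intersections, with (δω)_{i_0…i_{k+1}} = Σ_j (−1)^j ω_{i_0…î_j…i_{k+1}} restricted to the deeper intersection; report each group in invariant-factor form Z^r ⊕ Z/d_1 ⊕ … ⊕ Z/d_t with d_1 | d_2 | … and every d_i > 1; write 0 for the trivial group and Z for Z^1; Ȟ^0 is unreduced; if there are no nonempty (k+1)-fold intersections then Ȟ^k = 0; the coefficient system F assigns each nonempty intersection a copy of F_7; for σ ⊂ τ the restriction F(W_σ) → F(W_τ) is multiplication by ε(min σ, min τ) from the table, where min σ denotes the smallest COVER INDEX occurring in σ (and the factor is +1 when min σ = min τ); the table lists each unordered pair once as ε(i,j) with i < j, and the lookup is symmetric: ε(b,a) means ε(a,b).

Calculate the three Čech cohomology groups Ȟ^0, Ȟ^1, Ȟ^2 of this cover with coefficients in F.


Ȟ^0 ≅ 0, Ȟ^1 ≅ 0, Ȟ^2 ≅ 0

nonempty intersections:
  W12={q8,q14} W15={q2,q15} W23={q1,q5} W34={q10,q17} W45={q4,q6,q11}
C dims 5,5; δ0: rk_F7 5
Ȟ^0: (5−5)−0=0 ⇒ 0
Ȟ^1: (5−0)−5=0 ⇒ 0
Ȟ^2: (0−0)−0=0 ⇒ 0


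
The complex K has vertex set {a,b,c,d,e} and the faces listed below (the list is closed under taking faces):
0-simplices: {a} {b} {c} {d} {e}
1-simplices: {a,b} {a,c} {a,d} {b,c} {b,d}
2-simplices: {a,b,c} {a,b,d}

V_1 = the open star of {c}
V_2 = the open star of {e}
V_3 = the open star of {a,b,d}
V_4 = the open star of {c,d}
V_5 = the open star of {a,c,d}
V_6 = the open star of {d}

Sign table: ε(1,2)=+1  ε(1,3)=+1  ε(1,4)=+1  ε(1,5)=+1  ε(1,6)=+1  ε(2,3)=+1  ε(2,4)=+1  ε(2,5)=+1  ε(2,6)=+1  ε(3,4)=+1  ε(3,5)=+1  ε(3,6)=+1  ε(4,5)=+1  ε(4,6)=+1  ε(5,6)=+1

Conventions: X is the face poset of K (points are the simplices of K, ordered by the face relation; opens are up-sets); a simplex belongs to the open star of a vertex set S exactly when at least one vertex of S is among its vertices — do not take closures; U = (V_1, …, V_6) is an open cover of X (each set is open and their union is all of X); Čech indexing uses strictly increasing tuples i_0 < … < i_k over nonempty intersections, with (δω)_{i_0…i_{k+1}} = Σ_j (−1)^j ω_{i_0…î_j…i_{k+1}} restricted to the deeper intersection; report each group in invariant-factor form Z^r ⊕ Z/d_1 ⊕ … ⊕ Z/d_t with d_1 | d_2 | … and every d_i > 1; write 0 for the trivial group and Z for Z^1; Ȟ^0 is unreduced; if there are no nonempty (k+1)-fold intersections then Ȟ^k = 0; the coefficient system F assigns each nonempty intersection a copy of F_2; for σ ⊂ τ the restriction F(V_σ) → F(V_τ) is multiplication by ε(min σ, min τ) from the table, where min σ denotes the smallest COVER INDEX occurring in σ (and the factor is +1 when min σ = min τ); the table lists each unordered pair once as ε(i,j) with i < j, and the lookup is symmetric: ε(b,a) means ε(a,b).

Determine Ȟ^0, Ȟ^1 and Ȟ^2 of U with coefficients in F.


nonempty overlaps:
  V1={{c},{a,c},{b,c},{a,b,c}} V2={{e}} V3={{a},{b},{d},{a,b},{a,c},{a,d},{b,c},{b,d},{a,b,c},{a,b,d}} V4={{c},{d},{a,c},{a,d},{b,c},{b,d},{a,b,c},{a,b,d}} V5={{a},{c},{d},{a,b},{a,c},{a,d},{b,c},{b,d},{a,b,c},{a,b,d}} V6={{d},{a,d},{b,d},{a,b,d}}
  V13={{a,c},{b,c},{a,b,c}} V14={{c},{a,c},{b,c},{a,b,c}} V15={{c},{a,c},{b,c},{a,b,c}} V34={{d},{a,c},{a,d},{b,c},{b,d},{a,b,c},{a,b,d}} V35={{a},{d},{a,b},{a,c},{a,d},{b,c},{b,d},{a,b,c},{a,b,d}} V36={{d},{a,d},{b,d},{a,b,d}} V45={{c},{d},{a,c},{a,d},{b,c},{b,d},{a,b,c},{a,b,d}} V46={{d},{a,d},{b,d},{a,b,d}} V56={{d},{a,d},{b,d},{a,b,d}}
  V134={{a,c},{b,c},{a,b,c}} V135={{a,c},{b,c},{a,b,c}} V145={{c},{a,c},{b,c},{a,b,c}} V345={{d},{a,c},{a,d},{b,c},{b,d},{a,b,c},{a,b,d}} V346={{d},{a,d},{b,d},{a,b,d}} V356={{d},{a,d},{b,d},{a,b,d}} V456={{d},{a,d},{b,d},{a,b,d}}
  V1345={{a,c},{b,c},{a,b,c}} V3456={{d},{a,d},{b,d},{a,b,d}}
C dims 6,9,7,2; δ0: rk_F2 4; δ1: rk_F2 5; δ2: rk_F2 2
degree 0: 6−4−0 = 2 → Ȟ^0 ≅ Z/2 ⊕ Z/2
degree 1: 9−5−4 = 0 → Ȟ^1 ≅ 0
degree 2: 7−2−5 = 0 → Ȟ^2 ≅ 0

Ȟ^0(U;F) ≅ Z/2 ⊕ Z/2, Ȟ^1(U;F) ≅ 0, Ȟ^2(U;F) ≅ 0


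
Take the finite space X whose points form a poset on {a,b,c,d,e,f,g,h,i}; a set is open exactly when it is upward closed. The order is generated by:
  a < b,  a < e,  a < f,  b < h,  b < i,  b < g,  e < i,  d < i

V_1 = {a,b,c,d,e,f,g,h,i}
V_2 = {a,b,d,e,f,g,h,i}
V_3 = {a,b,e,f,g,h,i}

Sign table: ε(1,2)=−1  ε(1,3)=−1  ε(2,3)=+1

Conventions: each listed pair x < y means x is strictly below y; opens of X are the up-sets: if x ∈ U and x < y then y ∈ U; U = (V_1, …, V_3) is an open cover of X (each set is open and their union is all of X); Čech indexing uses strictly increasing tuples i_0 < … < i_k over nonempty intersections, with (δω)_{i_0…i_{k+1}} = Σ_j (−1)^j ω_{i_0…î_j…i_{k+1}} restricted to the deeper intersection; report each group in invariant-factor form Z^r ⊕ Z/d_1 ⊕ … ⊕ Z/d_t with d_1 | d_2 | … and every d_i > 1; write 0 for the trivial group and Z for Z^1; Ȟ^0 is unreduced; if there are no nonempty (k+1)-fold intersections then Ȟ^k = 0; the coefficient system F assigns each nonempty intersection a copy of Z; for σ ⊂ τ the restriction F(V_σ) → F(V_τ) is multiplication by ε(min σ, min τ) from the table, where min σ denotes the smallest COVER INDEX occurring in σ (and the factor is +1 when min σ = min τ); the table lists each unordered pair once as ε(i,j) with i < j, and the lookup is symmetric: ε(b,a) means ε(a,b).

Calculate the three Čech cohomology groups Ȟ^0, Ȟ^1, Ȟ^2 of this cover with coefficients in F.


nonempty overlaps:
  V12={a,b,d,e,f,g,h,i} V13={a,b,e,f,g,h,i} V23={a,b,e,f,g,h,i}
  V123={a,b,e,f,g,h,i}
C dims 3,3,1; δ0: rk 2, SNF 1^2; δ1: rk 1, SNF 1^1
degree 0: 3−2−0 = 1 → Ȟ^0 ≅ Z
degree 1: 3−1−2 = 0 → Ȟ^1 ≅ 0
degree 2: 1−0−1 = 0 → Ȟ^2 ≅ 0

Ȟ^0(U;F) ≅ Z,  Ȟ^1(U;F) ≅ 0,  Ȟ^2(U;F) ≅ 0


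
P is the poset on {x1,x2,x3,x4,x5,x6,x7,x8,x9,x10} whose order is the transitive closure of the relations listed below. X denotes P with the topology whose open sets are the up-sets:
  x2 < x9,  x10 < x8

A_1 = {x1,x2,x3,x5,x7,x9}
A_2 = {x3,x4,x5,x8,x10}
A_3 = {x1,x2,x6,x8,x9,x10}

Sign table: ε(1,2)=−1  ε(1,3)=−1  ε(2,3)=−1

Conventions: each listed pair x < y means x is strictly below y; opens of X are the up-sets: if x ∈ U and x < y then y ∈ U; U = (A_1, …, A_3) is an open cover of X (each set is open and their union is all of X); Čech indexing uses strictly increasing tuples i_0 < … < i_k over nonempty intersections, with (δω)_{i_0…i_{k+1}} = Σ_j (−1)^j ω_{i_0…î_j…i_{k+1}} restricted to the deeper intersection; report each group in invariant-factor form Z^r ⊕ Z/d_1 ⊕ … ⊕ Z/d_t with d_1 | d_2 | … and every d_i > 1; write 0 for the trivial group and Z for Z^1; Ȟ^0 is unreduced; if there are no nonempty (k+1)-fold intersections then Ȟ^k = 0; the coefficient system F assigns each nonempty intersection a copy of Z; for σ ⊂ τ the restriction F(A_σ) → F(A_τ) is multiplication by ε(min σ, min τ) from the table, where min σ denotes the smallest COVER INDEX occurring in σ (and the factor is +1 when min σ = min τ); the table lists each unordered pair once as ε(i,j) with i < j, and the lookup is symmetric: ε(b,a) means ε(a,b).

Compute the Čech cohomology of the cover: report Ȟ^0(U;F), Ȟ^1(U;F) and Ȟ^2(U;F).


Ȟ^0 = 0, Ȟ^1 = Z/2, Ȟ^2 = 0

intersection data:
  A12={x3,x5} A13={x1,x2,x9} A23={x8,x10}
C dims 3,3; δ0: rk 3, SNF 1^2·2
Ȟ^0 = (3 − 3) − 0 = 0, so Ȟ^0 ≅ 0
Ȟ^1 = (3 − 0) − 3 = 0 plus torsion [2], so Ȟ^1 ≅ Z/2
Ȟ^2 = (0 − 0) − 0 = 0, so Ȟ^2 ≅ 0
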